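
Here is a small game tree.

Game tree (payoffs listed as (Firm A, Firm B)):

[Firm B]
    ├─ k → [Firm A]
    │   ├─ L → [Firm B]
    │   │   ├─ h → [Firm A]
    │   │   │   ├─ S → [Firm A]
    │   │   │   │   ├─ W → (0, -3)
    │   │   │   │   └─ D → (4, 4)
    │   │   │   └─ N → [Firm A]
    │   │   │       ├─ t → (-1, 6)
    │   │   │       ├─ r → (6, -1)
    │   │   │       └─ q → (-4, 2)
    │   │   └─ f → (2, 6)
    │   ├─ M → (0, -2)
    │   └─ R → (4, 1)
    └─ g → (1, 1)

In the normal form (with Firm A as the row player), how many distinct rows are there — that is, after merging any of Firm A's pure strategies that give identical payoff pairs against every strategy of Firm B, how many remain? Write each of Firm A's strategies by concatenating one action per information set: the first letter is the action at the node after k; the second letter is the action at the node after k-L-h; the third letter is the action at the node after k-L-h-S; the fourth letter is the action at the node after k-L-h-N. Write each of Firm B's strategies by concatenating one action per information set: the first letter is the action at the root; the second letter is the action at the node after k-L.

Firm A has 36 pure strategies: LSWt, LSWr, LSWq, LSDt, LSDr, LSDq, LNWt, LNWr, LNWq, LNDt, LNDr, LNDq, MSWt, MSWr, MSWq, MSDt, MSDr, MSDq, MNWt, MNWr, MNWq, MNDt, MNDr, MNDq, RSWt, RSWr, RSWq, RSDt, RSDr, RSDq, RNWt, RNWr, RNWq, RNDt, RNDr, RNDq. Columns: kh, kf, gh, gf.
{LSWt, LSWr, LSWq} → row (0,-3) (2,6) (1,1) (1,1)
{LSDt, LSDr, LSDq} → row (4,4) (2,6) (1,1) (1,1)
{LNWt, LNDt} → row (-1,6) (2,6) (1,1) (1,1)
{LNWr, LNDr} → row (6,-1) (2,6) (1,1) (1,1)
{LNWq, LNDq} → row (-4,2) (2,6) (1,1) (1,1)
{MSWt, MSWr, MSWq, MSDt, MSDr, MSDq, MNWt, MNWr, MNWq, MNDt, MNDr, MNDq} → row (0,-2) (0,-2) (1,1) (1,1)
{RSWt, RSWr, RSWq, RSDt, RSDr, RSDq, RNWt, RNWr, RNWq, RNDt, RNDr, RNDq} → row (4,1) (4,1) (1,1) (1,1)
That's 7 distinct rows out of 36 strategies.

7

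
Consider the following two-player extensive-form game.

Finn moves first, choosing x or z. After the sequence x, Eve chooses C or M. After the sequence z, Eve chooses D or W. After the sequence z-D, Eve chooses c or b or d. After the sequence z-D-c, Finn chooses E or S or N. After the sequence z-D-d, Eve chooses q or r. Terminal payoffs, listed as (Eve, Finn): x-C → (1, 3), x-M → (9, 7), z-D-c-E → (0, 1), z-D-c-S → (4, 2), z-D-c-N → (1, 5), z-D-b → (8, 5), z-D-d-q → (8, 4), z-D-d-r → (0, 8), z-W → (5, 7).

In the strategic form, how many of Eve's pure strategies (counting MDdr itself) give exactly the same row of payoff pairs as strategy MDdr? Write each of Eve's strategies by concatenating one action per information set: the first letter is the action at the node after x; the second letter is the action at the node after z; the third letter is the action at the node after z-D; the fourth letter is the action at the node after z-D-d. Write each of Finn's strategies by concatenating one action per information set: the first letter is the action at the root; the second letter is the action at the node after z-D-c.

1

Row for MDdr (columns xE, xS, xN, zE, zS, zN): (9,7) (9,7) (9,7) (0,8) (0,8) (0,8).
Every one of Eve's information sets is on the play path for some reply by Finn when Eve follows MDdr.
Changing the action at any of them therefore changes at least one column, so only MDdr itself gives this row.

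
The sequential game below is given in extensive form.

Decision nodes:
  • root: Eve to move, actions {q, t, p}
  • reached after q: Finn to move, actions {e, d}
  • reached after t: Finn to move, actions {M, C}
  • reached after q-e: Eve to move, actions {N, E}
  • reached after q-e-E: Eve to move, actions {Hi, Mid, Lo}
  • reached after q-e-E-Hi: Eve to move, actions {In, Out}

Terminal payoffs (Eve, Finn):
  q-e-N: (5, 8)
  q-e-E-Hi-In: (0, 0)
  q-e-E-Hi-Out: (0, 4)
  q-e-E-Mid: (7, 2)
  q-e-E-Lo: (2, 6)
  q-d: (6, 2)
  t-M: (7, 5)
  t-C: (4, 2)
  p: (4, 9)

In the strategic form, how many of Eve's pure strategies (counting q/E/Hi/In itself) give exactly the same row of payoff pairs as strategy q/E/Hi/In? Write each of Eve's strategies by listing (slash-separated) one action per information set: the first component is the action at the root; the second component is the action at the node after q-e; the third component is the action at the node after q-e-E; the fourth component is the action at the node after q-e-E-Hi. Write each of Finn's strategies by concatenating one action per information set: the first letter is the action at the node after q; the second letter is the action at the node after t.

Row for q/E/Hi/In (columns eM, eC, dM, dC): (0,0) (0,0) (6,2) (6,2).
Every one of Eve's information sets is on the play path for some reply by Finn when Eve follows q/E/Hi/In.
Changing the action at any of them therefore changes at least one column, so only q/E/Hi/In itself gives this row.

1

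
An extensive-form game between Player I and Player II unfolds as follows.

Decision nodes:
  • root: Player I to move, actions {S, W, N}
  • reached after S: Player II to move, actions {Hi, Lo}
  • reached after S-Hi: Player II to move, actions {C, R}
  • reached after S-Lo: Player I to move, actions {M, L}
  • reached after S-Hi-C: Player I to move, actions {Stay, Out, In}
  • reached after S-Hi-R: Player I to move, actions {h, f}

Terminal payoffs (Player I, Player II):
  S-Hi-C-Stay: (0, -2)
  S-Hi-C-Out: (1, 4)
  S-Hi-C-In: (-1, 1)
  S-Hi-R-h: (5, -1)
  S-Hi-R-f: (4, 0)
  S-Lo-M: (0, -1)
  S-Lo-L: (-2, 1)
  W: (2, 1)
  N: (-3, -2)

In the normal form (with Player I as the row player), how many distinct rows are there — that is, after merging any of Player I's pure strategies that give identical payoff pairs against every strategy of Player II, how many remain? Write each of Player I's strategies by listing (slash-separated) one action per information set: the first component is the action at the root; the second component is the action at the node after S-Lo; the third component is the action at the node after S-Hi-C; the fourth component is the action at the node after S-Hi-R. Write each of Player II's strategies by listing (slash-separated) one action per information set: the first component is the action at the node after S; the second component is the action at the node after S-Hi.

14

Player I has 36 pure strategies: S/M/Stay/h, S/M/Stay/f, S/M/Out/h, S/M/Out/f, S/M/In/h, S/M/In/f, S/L/Stay/h, S/L/Stay/f, S/L/Out/h, S/L/Out/f, S/L/In/h, S/L/In/f, W/M/Stay/h, W/M/Stay/f, W/M/Out/h, W/M/Out/f, W/M/In/h, W/M/In/f, W/L/Stay/h, W/L/Stay/f, W/L/Out/h, W/L/Out/f, W/L/In/h, W/L/In/f, N/M/Stay/h, N/M/Stay/f, N/M/Out/h, N/M/Out/f, N/M/In/h, N/M/In/f, N/L/Stay/h, N/L/Stay/f, N/L/Out/h, N/L/Out/f, N/L/In/h, N/L/In/f. Columns: Hi/C, Hi/R, Lo/C, Lo/R.
{S/M/Stay/h} → row (0,-2) (5,-1) (0,-1) (0,-1)
{S/M/Stay/f} → row (0,-2) (4,0) (0,-1) (0,-1)
{S/M/Out/h} → row (1,4) (5,-1) (0,-1) (0,-1)
{S/M/Out/f} → row (1,4) (4,0) (0,-1) (0,-1)
{S/M/In/h} → row (-1,1) (5,-1) (0,-1) (0,-1)
{S/M/In/f} → row (-1,1) (4,0) (0,-1) (0,-1)
{S/L/Stay/h} → row (0,-2) (5,-1) (-2,1) (-2,1)
{S/L/Stay/f} → row (0,-2) (4,0) (-2,1) (-2,1)
{S/L/Out/h} → row (1,4) (5,-1) (-2,1) (-2,1)
{S/L/Out/f} → row (1,4) (4,0) (-2,1) (-2,1)
{S/L/In/h} → row (-1,1) (5,-1) (-2,1) (-2,1)
{S/L/In/f} → row (-1,1) (4,0) (-2,1) (-2,1)
{W/M/Stay/h, W/M/Stay/f, W/M/Out/h, W/M/Out/f, W/M/In/h, W/M/In/f, W/L/Stay/h, W/L/Stay/f, W/L/Out/h, W/L/Out/f, W/L/In/h, W/L/In/f} → row (2,1) (2,1) (2,1) (2,1)
{N/M/Stay/h, N/M/Stay/f, N/M/Out/h, N/M/Out/f, N/M/In/h, N/M/In/f, N/L/Stay/h, N/L/Stay/f, N/L/Out/h, N/L/Out/f, N/L/In/h, N/L/In/f} → row (-3,-2) (-3,-2) (-3,-2) (-3,-2)
That's 14 distinct rows out of 36 strategies.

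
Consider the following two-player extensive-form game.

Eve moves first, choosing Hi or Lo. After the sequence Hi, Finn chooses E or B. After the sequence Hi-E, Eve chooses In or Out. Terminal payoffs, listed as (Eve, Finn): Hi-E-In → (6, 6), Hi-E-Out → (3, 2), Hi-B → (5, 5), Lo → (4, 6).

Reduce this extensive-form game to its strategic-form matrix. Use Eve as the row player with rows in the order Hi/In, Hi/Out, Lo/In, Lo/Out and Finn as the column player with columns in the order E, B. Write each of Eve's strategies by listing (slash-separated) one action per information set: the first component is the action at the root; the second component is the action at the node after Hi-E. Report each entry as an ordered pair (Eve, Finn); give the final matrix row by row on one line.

              E        B
 Hi/In    (6,6)    (5,5)
Hi/Out    (3,2)    (5,5)
 Lo/In    (4,6)    (4,6)
Lo/Out    (4,6)    (4,6)

Hi/In: (6,6) (5,5) | Hi/Out: (3,2) (5,5) | Lo/In: (4,6) (4,6) | Lo/Out: (4,6) (4,6)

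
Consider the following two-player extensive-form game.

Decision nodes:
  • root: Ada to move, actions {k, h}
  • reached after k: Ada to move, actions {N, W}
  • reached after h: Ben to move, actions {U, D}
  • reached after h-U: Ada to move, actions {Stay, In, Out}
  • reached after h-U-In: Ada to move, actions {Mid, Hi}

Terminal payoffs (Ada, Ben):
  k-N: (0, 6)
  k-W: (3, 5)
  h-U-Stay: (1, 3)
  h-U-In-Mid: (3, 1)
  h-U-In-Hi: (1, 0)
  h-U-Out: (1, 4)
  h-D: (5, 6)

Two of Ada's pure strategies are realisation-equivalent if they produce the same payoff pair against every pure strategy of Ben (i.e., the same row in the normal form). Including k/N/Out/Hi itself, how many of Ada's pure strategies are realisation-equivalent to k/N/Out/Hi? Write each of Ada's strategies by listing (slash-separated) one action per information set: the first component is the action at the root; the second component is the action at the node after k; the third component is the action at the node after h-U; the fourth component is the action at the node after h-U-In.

Row for k/N/Out/Hi (columns U, D): (0,6) (0,6).
Under k/N/Out/Hi, Ada's choice at the node after h-U and at the node after h-U-In can never be reached regardless of what Ben does, so varying those choices leaves every outcome unchanged.
Holding the reachable choices fixed and varying the unreachable ones freely already gives 3 × 2 = 6 equivalent strategies.
No other strategy reproduces this row, so those 6 are the full class: k/N/Stay/Mid, k/N/Stay/Hi, k/N/In/Mid, k/N/In/Hi, k/N/Out/Mid, k/N/Out/Hi.

6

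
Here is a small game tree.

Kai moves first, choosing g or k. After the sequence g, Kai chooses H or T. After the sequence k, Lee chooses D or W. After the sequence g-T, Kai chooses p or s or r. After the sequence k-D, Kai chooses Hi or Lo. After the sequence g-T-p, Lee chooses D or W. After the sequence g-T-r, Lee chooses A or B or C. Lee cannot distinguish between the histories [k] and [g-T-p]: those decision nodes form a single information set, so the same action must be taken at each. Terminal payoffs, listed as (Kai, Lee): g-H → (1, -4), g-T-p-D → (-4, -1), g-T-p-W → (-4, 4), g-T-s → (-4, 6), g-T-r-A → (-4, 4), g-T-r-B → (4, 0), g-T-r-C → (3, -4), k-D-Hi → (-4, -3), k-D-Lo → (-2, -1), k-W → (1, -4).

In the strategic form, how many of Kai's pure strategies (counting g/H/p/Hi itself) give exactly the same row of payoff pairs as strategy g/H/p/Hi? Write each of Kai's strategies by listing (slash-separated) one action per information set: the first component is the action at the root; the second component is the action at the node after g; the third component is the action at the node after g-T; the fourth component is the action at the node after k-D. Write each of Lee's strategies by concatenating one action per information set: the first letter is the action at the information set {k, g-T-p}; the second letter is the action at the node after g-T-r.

6

Row for g/H/p/Hi (columns DA, DB, DC, WA, WB, WC): (1,-4) (1,-4) (1,-4) (1,-4) (1,-4) (1,-4).
Under g/H/p/Hi, Kai's choice at the node after g-T and at the node after k-D can never be reached regardless of what Lee does, so varying those choices leaves every outcome unchanged.
Holding the reachable choices fixed and varying the unreachable ones freely already gives 3 × 2 = 6 equivalent strategies.
No other strategy reproduces this row, so those 6 are the full class: g/H/p/Hi, g/H/p/Lo, g/H/s/Hi, g/H/s/Lo, g/H/r/Hi, g/H/r/Lo.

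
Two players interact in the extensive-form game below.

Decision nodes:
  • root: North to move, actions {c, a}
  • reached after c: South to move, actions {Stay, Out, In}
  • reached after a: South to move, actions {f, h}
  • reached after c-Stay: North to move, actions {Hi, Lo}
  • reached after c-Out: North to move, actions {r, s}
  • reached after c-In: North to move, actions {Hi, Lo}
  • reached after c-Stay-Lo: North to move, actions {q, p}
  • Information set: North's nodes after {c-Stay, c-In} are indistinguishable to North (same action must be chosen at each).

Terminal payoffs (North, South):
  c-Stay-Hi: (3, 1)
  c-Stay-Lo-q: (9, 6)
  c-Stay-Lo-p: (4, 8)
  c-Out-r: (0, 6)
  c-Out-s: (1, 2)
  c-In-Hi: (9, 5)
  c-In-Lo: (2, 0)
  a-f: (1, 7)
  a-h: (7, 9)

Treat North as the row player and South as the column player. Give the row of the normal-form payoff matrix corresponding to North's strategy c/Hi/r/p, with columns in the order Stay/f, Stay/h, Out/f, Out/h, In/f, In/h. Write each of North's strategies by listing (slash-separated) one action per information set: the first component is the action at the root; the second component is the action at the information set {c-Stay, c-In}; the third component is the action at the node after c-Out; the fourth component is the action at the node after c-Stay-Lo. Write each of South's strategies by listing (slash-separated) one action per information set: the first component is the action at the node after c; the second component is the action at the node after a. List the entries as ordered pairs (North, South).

(3,1) (3,1) (0,6) (0,6) (9,5) (9,5)

vs Stay/f: North plays c → South plays Stay at [c] → North plays Hi at [c-Stay] → (3, 1)
vs Stay/h: North plays c → South plays Stay at [c] → North plays Hi at [c-Stay] → (3, 1)
vs Out/f: North plays c → South plays Out at [c] → North plays r at [c-Out] → (0, 6)
vs Out/h: North plays c → South plays Out at [c] → North plays r at [c-Out] → (0, 6)
vs In/f: North plays c → South plays In at [c] → North plays Hi at [c-In] → (9, 5)
vs In/h: North plays c → South plays In at [c] → North plays Hi at [c-In] → (9, 5)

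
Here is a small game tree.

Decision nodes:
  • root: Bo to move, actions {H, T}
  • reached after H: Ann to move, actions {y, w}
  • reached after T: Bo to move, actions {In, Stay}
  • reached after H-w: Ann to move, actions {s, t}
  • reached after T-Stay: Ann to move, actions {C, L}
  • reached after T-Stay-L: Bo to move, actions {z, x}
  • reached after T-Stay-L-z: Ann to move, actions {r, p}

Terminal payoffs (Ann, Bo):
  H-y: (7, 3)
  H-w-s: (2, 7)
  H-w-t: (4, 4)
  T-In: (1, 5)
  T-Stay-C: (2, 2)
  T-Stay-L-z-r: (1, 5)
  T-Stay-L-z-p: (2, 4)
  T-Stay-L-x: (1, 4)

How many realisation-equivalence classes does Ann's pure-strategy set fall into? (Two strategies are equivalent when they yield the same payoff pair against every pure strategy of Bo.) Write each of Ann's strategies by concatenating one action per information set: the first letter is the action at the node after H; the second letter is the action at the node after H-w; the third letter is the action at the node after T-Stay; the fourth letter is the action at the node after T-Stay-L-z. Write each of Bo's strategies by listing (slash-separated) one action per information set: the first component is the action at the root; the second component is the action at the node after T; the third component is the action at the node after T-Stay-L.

Ann has 16 pure strategies: ysCr, ysCp, ysLr, ysLp, ytCr, ytCp, ytLr, ytLp, wsCr, wsCp, wsLr, wsLp, wtCr, wtCp, wtLr, wtLp. Columns: H/In/z, H/In/x, H/Stay/z, H/Stay/x, T/In/z, T/In/x, T/Stay/z, T/Stay/x.
{ysCr, ysCp, ytCr, ytCp} → row (7,3) (7,3) (7,3) (7,3) (1,5) (1,5) (2,2) (2,2)
{ysLr, ytLr} → row (7,3) (7,3) (7,3) (7,3) (1,5) (1,5) (1,5) (1,4)
{ysLp, ytLp} → row (7,3) (7,3) (7,3) (7,3) (1,5) (1,5) (2,4) (1,4)
{wsCr, wsCp} → row (2,7) (2,7) (2,7) (2,7) (1,5) (1,5) (2,2) (2,2)
{wsLr} → row (2,7) (2,7) (2,7) (2,7) (1,5) (1,5) (1,5) (1,4)
{wsLp} → row (2,7) (2,7) (2,7) (2,7) (1,5) (1,5) (2,4) (1,4)
{wtCr, wtCp} → row (4,4) (4,4) (4,4) (4,4) (1,5) (1,5) (2,2) (2,2)
{wtLr} → row (4,4) (4,4) (4,4) (4,4) (1,5) (1,5) (1,5) (1,4)
{wtLp} → row (4,4) (4,4) (4,4) (4,4) (1,5) (1,5) (2,4) (1,4)
That's 9 distinct rows out of 16 strategies.

9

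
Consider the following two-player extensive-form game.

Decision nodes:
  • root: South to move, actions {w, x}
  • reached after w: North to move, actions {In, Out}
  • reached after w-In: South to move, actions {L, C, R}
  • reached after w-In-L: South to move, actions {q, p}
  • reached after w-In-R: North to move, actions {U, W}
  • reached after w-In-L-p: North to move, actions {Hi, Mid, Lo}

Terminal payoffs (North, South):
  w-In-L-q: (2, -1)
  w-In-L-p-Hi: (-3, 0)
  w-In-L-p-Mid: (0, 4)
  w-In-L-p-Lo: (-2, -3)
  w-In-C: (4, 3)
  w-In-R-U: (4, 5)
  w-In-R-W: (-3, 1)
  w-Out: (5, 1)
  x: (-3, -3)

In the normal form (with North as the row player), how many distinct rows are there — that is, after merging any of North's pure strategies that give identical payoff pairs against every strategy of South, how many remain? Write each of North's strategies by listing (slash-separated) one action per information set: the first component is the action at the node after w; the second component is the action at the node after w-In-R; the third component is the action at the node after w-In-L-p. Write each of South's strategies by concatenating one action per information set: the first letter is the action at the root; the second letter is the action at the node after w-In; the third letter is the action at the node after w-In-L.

North has 12 pure strategies: In/U/Hi, In/U/Mid, In/U/Lo, In/W/Hi, In/W/Mid, In/W/Lo, Out/U/Hi, Out/U/Mid, Out/U/Lo, Out/W/Hi, Out/W/Mid, Out/W/Lo. Columns: wLq, wLp, wCq, wCp, wRq, wRp, xLq, xLp, xCq, xCp, xRq, xRp.
{In/U/Hi} → row (2,-1) (-3,0) (4,3) (4,3) (4,5) (4,5) (-3,-3) (-3,-3) (-3,-3) (-3,-3) (-3,-3) (-3,-3)
{In/U/Mid} → row (2,-1) (0,4) (4,3) (4,3) (4,5) (4,5) (-3,-3) (-3,-3) (-3,-3) (-3,-3) (-3,-3) (-3,-3)
{In/U/Lo} → row (2,-1) (-2,-3) (4,3) (4,3) (4,5) (4,5) (-3,-3) (-3,-3) (-3,-3) (-3,-3) (-3,-3) (-3,-3)
{In/W/Hi} → row (2,-1) (-3,0) (4,3) (4,3) (-3,1) (-3,1) (-3,-3) (-3,-3) (-3,-3) (-3,-3) (-3,-3) (-3,-3)
{In/W/Mid} → row (2,-1) (0,4) (4,3) (4,3) (-3,1) (-3,1) (-3,-3) (-3,-3) (-3,-3) (-3,-3) (-3,-3) (-3,-3)
{In/W/Lo} → row (2,-1) (-2,-3) (4,3) (4,3) (-3,1) (-3,1) (-3,-3) (-3,-3) (-3,-3) (-3,-3) (-3,-3) (-3,-3)
{Out/U/Hi, Out/U/Mid, Out/U/Lo, Out/W/Hi, Out/W/Mid, Out/W/Lo} → row (5,1) (5,1) (5,1) (5,1) (5,1) (5,1) (-3,-3) (-3,-3) (-3,-3) (-3,-3) (-3,-3) (-3,-3)
That's 7 distinct rows out of 12 strategies.

7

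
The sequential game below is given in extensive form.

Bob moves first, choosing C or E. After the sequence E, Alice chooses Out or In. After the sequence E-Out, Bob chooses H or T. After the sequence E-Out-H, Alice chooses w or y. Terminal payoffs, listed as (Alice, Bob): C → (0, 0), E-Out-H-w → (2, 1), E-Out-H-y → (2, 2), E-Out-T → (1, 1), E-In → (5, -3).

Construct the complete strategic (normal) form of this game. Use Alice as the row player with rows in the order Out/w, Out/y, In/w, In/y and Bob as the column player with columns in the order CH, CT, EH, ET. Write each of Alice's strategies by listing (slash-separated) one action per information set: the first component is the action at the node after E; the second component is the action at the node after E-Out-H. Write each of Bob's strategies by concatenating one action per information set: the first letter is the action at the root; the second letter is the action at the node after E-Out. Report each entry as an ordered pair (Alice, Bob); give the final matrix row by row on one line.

Out/w: (0,0) (0,0) (2,1) (1,1) | Out/y: (0,0) (0,0) (2,2) (1,1) | In/w: (0,0) (0,0) (5,-3) (5,-3) | In/y: (0,0) (0,0) (5,-3) (5,-3)

Row Out/w: CH→(0,0), CT→(0,0), EH→(2,1), ET→(1,1)
Row Out/y: CH→(0,0), CT→(0,0), EH→(2,2), ET→(1,1)
Row In/w: CH→(0,0), CT→(0,0), EH→(5,-3), ET→(5,-3)
Row In/y: CH→(0,0), CT→(0,0), EH→(5,-3), ET→(5,-3)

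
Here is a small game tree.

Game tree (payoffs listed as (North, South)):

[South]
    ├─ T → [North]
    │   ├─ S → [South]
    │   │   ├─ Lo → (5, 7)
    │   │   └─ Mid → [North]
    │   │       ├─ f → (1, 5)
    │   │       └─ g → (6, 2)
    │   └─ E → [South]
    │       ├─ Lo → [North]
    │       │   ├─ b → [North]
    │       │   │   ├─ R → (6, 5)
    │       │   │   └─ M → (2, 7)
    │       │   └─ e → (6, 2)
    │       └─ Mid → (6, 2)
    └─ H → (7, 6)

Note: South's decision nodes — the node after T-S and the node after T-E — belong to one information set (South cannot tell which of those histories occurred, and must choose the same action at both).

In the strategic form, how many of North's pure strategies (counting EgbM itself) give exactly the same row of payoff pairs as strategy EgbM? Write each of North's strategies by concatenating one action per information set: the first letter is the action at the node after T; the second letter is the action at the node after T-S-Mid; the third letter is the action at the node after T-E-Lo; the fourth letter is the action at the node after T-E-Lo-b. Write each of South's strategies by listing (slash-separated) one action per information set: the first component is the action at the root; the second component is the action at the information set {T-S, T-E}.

Row for EgbM (columns T/Lo, T/Mid, H/Lo, H/Mid): (2,7) (6,2) (7,6) (7,6).
Under EgbM, North's choice at the node after T-S-Mid can never be reached regardless of what South does, so varying those choices leaves every outcome unchanged.
Holding the reachable choices fixed and varying the unreachable one freely already gives 2 equivalent strategies.
No other strategy reproduces this row, so those 2 are the full class: EfbM, EgbM.

2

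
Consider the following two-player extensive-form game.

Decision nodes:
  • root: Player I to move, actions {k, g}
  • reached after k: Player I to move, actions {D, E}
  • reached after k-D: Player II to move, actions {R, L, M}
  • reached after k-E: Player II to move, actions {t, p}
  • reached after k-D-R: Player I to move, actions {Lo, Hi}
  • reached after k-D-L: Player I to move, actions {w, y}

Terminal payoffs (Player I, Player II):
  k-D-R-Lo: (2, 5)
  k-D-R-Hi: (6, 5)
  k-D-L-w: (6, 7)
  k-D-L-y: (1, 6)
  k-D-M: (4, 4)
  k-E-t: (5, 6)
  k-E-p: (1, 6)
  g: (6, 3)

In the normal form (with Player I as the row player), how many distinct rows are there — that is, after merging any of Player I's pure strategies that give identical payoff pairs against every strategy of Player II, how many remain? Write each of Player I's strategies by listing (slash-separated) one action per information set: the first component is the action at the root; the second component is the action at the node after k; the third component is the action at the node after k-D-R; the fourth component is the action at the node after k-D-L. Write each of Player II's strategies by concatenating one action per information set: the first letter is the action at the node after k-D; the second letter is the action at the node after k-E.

6

Player I has 16 pure strategies: k/D/Lo/w, k/D/Lo/y, k/D/Hi/w, k/D/Hi/y, k/E/Lo/w, k/E/Lo/y, k/E/Hi/w, k/E/Hi/y, g/D/Lo/w, g/D/Lo/y, g/D/Hi/w, g/D/Hi/y, g/E/Lo/w, g/E/Lo/y, g/E/Hi/w, g/E/Hi/y. Columns: Rt, Rp, Lt, Lp, Mt, Mp.
{k/D/Lo/w} → row (2,5) (2,5) (6,7) (6,7) (4,4) (4,4)
{k/D/Lo/y} → row (2,5) (2,5) (1,6) (1,6) (4,4) (4,4)
{k/D/Hi/w} → row (6,5) (6,5) (6,7) (6,7) (4,4) (4,4)
{k/D/Hi/y} → row (6,5) (6,5) (1,6) (1,6) (4,4) (4,4)
{k/E/Lo/w, k/E/Lo/y, k/E/Hi/w, k/E/Hi/y} → row (5,6) (1,6) (5,6) (1,6) (5,6) (1,6)
{g/D/Lo/w, g/D/Lo/y, g/D/Hi/w, g/D/Hi/y, g/E/Lo/w, g/E/Lo/y, g/E/Hi/w, g/E/Hi/y} → row (6,3) (6,3) (6,3) (6,3) (6,3) (6,3)
That's 6 distinct rows out of 16 strategies.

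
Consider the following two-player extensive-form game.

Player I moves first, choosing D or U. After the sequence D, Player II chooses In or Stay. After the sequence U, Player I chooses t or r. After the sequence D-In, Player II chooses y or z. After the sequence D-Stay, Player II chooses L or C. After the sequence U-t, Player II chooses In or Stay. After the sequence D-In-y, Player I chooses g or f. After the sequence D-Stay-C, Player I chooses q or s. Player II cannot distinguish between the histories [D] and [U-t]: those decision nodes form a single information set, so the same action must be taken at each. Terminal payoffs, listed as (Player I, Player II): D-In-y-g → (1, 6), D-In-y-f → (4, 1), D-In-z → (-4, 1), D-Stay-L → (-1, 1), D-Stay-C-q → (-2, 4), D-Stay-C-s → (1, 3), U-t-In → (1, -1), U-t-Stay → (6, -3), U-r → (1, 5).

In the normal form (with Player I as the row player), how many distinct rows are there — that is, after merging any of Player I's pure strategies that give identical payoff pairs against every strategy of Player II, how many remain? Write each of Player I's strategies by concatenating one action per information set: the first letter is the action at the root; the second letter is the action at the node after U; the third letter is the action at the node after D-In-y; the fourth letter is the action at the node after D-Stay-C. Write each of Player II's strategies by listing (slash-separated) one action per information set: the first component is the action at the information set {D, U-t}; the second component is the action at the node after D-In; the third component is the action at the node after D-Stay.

6

Player I has 16 pure strategies: Dtgq, Dtgs, Dtfq, Dtfs, Drgq, Drgs, Drfq, Drfs, Utgq, Utgs, Utfq, Utfs, Urgq, Urgs, Urfq, Urfs. Columns: In/y/L, In/y/C, In/z/L, In/z/C, Stay/y/L, Stay/y/C, Stay/z/L, Stay/z/C.
{Dtgq, Drgq} → row (1,6) (1,6) (-4,1) (-4,1) (-1,1) (-2,4) (-1,1) (-2,4)
{Dtgs, Drgs} → row (1,6) (1,6) (-4,1) (-4,1) (-1,1) (1,3) (-1,1) (1,3)
{Dtfq, Drfq} → row (4,1) (4,1) (-4,1) (-4,1) (-1,1) (-2,4) (-1,1) (-2,4)
{Dtfs, Drfs} → row (4,1) (4,1) (-4,1) (-4,1) (-1,1) (1,3) (-1,1) (1,3)
{Utgq, Utgs, Utfq, Utfs} → row (1,-1) (1,-1) (1,-1) (1,-1) (6,-3) (6,-3) (6,-3) (6,-3)
{Urgq, Urgs, Urfq, Urfs} → row (1,5) (1,5) (1,5) (1,5) (1,5) (1,5) (1,5) (1,5)
That's 6 distinct rows out of 16 strategies.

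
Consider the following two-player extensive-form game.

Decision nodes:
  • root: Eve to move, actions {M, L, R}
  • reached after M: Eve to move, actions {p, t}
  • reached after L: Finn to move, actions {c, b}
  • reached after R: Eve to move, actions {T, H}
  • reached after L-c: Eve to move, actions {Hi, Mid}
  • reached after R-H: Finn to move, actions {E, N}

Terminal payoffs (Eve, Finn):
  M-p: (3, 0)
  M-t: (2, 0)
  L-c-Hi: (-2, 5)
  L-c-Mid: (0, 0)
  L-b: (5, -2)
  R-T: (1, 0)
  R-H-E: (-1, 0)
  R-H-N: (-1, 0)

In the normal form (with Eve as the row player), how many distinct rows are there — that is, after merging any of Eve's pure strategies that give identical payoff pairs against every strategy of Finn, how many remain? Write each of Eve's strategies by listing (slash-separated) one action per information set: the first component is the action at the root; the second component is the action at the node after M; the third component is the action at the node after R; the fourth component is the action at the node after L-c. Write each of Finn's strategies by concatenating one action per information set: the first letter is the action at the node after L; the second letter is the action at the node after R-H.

6

Eve has 24 pure strategies: M/p/T/Hi, M/p/T/Mid, M/p/H/Hi, M/p/H/Mid, M/t/T/Hi, M/t/T/Mid, M/t/H/Hi, M/t/H/Mid, L/p/T/Hi, L/p/T/Mid, L/p/H/Hi, L/p/H/Mid, L/t/T/Hi, L/t/T/Mid, L/t/H/Hi, L/t/H/Mid, R/p/T/Hi, R/p/T/Mid, R/p/H/Hi, R/p/H/Mid, R/t/T/Hi, R/t/T/Mid, R/t/H/Hi, R/t/H/Mid. Columns: cE, cN, bE, bN.
{M/p/T/Hi, M/p/T/Mid, M/p/H/Hi, M/p/H/Mid} → row (3,0) (3,0) (3,0) (3,0)
{M/t/T/Hi, M/t/T/Mid, M/t/H/Hi, M/t/H/Mid} → row (2,0) (2,0) (2,0) (2,0)
{L/p/T/Hi, L/p/H/Hi, L/t/T/Hi, L/t/H/Hi} → row (-2,5) (-2,5) (5,-2) (5,-2)
{L/p/T/Mid, L/p/H/Mid, L/t/T/Mid, L/t/H/Mid} → row (0,0) (0,0) (5,-2) (5,-2)
{R/p/T/Hi, R/p/T/Mid, R/t/T/Hi, R/t/T/Mid} → row (1,0) (1,0) (1,0) (1,0)
{R/p/H/Hi, R/p/H/Mid, R/t/H/Hi, R/t/H/Mid} → row (-1,0) (-1,0) (-1,0) (-1,0)
That's 6 distinct rows out of 24 strategies.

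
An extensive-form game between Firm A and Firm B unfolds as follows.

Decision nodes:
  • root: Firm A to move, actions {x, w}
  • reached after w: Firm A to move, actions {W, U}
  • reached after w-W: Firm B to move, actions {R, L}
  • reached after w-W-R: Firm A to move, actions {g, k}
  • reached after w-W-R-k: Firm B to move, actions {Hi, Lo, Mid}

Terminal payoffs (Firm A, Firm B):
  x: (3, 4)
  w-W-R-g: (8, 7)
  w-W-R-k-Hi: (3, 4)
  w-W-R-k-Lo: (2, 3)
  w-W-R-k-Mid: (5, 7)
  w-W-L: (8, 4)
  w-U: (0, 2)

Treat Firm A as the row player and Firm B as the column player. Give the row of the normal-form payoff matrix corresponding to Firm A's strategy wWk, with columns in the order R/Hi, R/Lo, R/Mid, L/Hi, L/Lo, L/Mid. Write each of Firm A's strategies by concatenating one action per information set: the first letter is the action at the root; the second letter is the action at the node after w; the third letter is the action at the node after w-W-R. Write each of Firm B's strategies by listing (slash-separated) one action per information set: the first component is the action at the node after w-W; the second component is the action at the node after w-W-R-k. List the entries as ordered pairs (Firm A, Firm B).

vs R/Hi: Firm A plays w → Firm A plays W at [w] → Firm B plays R at [w-W] → Firm A plays k at [w-W-R] → Firm B plays Hi at [w-W-R-k] → (3, 4)
vs R/Lo: Firm A plays w → Firm A plays W at [w] → Firm B plays R at [w-W] → Firm A plays k at [w-W-R] → Firm B plays Lo at [w-W-R-k] → (2, 3)
vs R/Mid: Firm A plays w → Firm A plays W at [w] → Firm B plays R at [w-W] → Firm A plays k at [w-W-R] → Firm B plays Mid at [w-W-R-k] → (5, 7)
vs L/Hi: Firm A plays w → Firm A plays W at [w] → Firm B plays L at [w-W] → (8, 4)
vs L/Lo: Firm A plays w → Firm A plays W at [w] → Firm B plays L at [w-W] → (8, 4)
vs L/Mid: Firm A plays w → Firm A plays W at [w] → Firm B plays L at [w-W] → (8, 4)

(3,4) (2,3) (5,7) (8,4) (8,4) (8,4)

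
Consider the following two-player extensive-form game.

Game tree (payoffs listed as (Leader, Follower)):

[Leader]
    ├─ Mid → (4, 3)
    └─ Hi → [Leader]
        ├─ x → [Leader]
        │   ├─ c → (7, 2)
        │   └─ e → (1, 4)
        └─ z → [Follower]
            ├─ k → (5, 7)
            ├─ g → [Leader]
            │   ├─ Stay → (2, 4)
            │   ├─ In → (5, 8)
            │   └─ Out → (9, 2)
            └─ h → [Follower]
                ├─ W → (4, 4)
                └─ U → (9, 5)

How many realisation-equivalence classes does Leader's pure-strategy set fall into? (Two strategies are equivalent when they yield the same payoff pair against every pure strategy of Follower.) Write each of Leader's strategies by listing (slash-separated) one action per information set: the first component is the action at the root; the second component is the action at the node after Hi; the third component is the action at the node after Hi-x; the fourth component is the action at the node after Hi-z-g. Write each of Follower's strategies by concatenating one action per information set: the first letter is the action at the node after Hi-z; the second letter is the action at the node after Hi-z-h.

Leader has 24 pure strategies: Mid/x/c/Stay, Mid/x/c/In, Mid/x/c/Out, Mid/x/e/Stay, Mid/x/e/In, Mid/x/e/Out, Mid/z/c/Stay, Mid/z/c/In, Mid/z/c/Out, Mid/z/e/Stay, Mid/z/e/In, Mid/z/e/Out, Hi/x/c/Stay, Hi/x/c/In, Hi/x/c/Out, Hi/x/e/Stay, Hi/x/e/In, Hi/x/e/Out, Hi/z/c/Stay, Hi/z/c/In, Hi/z/c/Out, Hi/z/e/Stay, Hi/z/e/In, Hi/z/e/Out. Columns: kW, kU, gW, gU, hW, hU.
{Mid/x/c/Stay, Mid/x/c/In, Mid/x/c/Out, Mid/x/e/Stay, Mid/x/e/In, Mid/x/e/Out, Mid/z/c/Stay, Mid/z/c/In, Mid/z/c/Out, Mid/z/e/Stay, Mid/z/e/In, Mid/z/e/Out} → row (4,3) (4,3) (4,3) (4,3) (4,3) (4,3)
{Hi/x/c/Stay, Hi/x/c/In, Hi/x/c/Out} → row (7,2) (7,2) (7,2) (7,2) (7,2) (7,2)
{Hi/x/e/Stay, Hi/x/e/In, Hi/x/e/Out} → row (1,4) (1,4) (1,4) (1,4) (1,4) (1,4)
{Hi/z/c/Stay, Hi/z/e/Stay} → row (5,7) (5,7) (2,4) (2,4) (4,4) (9,5)
{Hi/z/c/In, Hi/z/e/In} → row (5,7) (5,7) (5,8) (5,8) (4,4) (9,5)
{Hi/z/c/Out, Hi/z/e/Out} → row (5,7) (5,7) (9,2) (9,2) (4,4) (9,5)
That's 6 distinct rows out of 24 strategies.

6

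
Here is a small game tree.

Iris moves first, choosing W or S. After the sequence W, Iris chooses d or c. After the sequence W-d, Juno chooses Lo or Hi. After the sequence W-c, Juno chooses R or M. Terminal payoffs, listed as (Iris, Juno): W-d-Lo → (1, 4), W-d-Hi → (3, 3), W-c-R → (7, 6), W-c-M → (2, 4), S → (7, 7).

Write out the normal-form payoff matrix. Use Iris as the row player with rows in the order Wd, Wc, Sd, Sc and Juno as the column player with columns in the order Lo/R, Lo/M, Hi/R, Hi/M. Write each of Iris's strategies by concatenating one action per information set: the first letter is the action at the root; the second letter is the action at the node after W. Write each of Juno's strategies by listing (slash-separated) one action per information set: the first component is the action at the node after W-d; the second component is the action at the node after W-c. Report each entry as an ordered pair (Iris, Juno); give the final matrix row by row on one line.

Wd: (1,4) (1,4) (3,3) (3,3) | Wc: (7,6) (2,4) (7,6) (2,4) | Sd: (7,7) (7,7) (7,7) (7,7) | Sc: (7,7) (7,7) (7,7) (7,7)

         Lo/R     Lo/M     Hi/R     Hi/M
  Wd    (1,4)    (1,4)    (3,3)    (3,3)
  Wc    (7,6)    (2,4)    (7,6)    (2,4)
  Sd    (7,7)    (7,7)    (7,7)    (7,7)
  Sc    (7,7)    (7,7)    (7,7)    (7,7)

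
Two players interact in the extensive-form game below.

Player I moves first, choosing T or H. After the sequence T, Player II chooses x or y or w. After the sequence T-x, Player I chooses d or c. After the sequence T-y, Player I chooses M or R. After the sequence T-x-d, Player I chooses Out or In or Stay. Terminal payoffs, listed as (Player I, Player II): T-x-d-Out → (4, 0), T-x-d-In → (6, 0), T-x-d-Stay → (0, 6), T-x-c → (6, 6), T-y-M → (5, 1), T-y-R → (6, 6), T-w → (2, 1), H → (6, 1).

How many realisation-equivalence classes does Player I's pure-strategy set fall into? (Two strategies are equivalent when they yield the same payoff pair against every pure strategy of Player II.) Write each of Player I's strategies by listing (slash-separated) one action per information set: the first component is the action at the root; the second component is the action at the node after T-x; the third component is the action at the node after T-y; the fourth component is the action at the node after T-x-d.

9

Player I has 24 pure strategies: T/d/M/Out, T/d/M/In, T/d/M/Stay, T/d/R/Out, T/d/R/In, T/d/R/Stay, T/c/M/Out, T/c/M/In, T/c/M/Stay, T/c/R/Out, T/c/R/In, T/c/R/Stay, H/d/M/Out, H/d/M/In, H/d/M/Stay, H/d/R/Out, H/d/R/In, H/d/R/Stay, H/c/M/Out, H/c/M/In, H/c/M/Stay, H/c/R/Out, H/c/R/In, H/c/R/Stay. Columns: x, y, w.
{T/d/M/Out} → row (4,0) (5,1) (2,1)
{T/d/M/In} → row (6,0) (5,1) (2,1)
{T/d/M/Stay} → row (0,6) (5,1) (2,1)
{T/d/R/Out} → row (4,0) (6,6) (2,1)
{T/d/R/In} → row (6,0) (6,6) (2,1)
{T/d/R/Stay} → row (0,6) (6,6) (2,1)
{T/c/M/Out, T/c/M/In, T/c/M/Stay} → row (6,6) (5,1) (2,1)
{T/c/R/Out, T/c/R/In, T/c/R/Stay} → row (6,6) (6,6) (2,1)
{H/d/M/Out, H/d/M/In, H/d/M/Stay, H/d/R/Out, H/d/R/In, H/d/R/Stay, H/c/M/Out, H/c/M/In, H/c/M/Stay, H/c/R/Out, H/c/R/In, H/c/R/Stay} → row (6,1) (6,1) (6,1)
That's 9 distinct rows out of 24 strategies.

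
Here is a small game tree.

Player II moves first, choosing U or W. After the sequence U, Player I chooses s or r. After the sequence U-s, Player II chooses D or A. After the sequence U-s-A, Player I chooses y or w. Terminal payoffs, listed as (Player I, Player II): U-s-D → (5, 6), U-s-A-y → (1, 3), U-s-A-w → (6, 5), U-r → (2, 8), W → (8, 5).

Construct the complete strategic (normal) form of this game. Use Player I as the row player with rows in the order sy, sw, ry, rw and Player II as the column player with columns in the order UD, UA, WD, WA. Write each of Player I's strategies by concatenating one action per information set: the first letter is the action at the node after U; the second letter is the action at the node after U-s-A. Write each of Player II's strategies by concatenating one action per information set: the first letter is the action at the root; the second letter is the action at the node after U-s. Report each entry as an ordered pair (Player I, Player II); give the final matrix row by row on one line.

Row sy: UD→(5,6), UA→(1,3), WD→(8,5), WA→(8,5)
Row sw: UD→(5,6), UA→(6,5), WD→(8,5), WA→(8,5)
Row ry: UD→(2,8), UA→(2,8), WD→(8,5), WA→(8,5)
Row rw: UD→(2,8), UA→(2,8), WD→(8,5), WA→(8,5)

sy: (5,6) (1,3) (8,5) (8,5) | sw: (5,6) (6,5) (8,5) (8,5) | ry: (2,8) (2,8) (8,5) (8,5) | rw: (2,8) (2,8) (8,5) (8,5)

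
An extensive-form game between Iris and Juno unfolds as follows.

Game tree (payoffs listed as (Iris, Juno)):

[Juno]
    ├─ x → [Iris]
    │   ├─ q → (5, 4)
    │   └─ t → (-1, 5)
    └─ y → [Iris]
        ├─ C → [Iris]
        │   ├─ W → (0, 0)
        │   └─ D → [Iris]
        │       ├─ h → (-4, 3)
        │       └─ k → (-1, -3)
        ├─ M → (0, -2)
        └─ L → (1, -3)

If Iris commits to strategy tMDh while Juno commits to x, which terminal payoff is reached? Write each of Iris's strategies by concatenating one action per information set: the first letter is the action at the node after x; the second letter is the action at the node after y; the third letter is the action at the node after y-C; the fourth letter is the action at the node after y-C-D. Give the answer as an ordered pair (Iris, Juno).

Trace the play path from the root:
  Juno plays x
  Iris plays t at [x]
→ terminal payoff (-1, 5).
(Iris's choice at the node after y is never reached on this path, so it doesn't affect the outcome.)

(-1, 5)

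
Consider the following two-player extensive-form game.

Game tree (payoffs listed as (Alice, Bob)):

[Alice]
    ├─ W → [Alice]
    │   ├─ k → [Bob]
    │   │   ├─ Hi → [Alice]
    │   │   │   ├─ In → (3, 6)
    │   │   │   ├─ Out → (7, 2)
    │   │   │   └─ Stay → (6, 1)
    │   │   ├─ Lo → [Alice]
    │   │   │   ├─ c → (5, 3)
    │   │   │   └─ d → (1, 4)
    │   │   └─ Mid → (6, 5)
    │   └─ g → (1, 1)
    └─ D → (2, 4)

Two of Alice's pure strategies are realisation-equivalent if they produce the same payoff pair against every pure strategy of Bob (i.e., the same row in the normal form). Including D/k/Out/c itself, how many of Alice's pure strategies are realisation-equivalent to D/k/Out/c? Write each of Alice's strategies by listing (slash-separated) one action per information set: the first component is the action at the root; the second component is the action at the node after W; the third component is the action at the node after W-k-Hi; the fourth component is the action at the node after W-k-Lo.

Row for D/k/Out/c (columns Hi, Lo, Mid): (2,4) (2,4) (2,4).
Under D/k/Out/c, Alice's choice at the node after W and at the node after W-k-Hi and at the node after W-k-Lo can never be reached regardless of what Bob does, so varying those choices leaves every outcome unchanged.
Holding the reachable choices fixed and varying the unreachable ones freely already gives 2 × 3 × 2 = 12 equivalent strategies.
No other strategy reproduces this row, so those 12 are the full class: D/k/In/c, D/k/In/d, D/k/Out/c, D/k/Out/d, D/k/Stay/c, D/k/Stay/d, D/g/In/c, D/g/In/d, D/g/Out/c, D/g/Out/d, D/g/Stay/c, D/g/Stay/d.

12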